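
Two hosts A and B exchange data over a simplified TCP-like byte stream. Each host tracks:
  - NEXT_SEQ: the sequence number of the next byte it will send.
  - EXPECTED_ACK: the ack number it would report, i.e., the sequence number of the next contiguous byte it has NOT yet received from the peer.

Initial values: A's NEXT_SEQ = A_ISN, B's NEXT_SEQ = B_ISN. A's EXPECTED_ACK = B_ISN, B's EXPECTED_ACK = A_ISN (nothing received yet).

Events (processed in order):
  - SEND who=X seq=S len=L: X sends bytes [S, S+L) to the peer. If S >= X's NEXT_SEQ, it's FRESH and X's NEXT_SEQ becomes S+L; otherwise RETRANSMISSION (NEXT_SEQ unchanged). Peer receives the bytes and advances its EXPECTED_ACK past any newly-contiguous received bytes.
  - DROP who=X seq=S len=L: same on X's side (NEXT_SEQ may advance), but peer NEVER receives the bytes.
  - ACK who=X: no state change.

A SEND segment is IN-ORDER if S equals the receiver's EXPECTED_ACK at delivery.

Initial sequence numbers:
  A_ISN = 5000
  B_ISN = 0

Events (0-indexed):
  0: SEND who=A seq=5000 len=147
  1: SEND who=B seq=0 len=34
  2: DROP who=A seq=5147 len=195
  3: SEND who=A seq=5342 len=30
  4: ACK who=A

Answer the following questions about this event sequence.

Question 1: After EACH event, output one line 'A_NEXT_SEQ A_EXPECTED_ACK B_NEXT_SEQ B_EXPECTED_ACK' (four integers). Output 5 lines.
5147 0 0 5147
5147 34 34 5147
5342 34 34 5147
5372 34 34 5147
5372 34 34 5147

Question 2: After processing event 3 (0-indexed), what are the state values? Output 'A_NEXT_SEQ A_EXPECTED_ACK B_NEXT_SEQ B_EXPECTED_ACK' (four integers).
After event 0: A_seq=5147 A_ack=0 B_seq=0 B_ack=5147
After event 1: A_seq=5147 A_ack=34 B_seq=34 B_ack=5147
After event 2: A_seq=5342 A_ack=34 B_seq=34 B_ack=5147
After event 3: A_seq=5372 A_ack=34 B_seq=34 B_ack=5147

5372 34 34 5147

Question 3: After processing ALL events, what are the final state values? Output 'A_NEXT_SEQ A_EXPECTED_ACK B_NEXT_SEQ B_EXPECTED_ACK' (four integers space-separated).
Answer: 5372 34 34 5147

Derivation:
After event 0: A_seq=5147 A_ack=0 B_seq=0 B_ack=5147
After event 1: A_seq=5147 A_ack=34 B_seq=34 B_ack=5147
After event 2: A_seq=5342 A_ack=34 B_seq=34 B_ack=5147
After event 3: A_seq=5372 A_ack=34 B_seq=34 B_ack=5147
After event 4: A_seq=5372 A_ack=34 B_seq=34 B_ack=5147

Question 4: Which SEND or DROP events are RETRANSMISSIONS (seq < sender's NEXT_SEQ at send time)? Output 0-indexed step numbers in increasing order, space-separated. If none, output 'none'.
Answer: none

Derivation:
Step 0: SEND seq=5000 -> fresh
Step 1: SEND seq=0 -> fresh
Step 2: DROP seq=5147 -> fresh
Step 3: SEND seq=5342 -> fresh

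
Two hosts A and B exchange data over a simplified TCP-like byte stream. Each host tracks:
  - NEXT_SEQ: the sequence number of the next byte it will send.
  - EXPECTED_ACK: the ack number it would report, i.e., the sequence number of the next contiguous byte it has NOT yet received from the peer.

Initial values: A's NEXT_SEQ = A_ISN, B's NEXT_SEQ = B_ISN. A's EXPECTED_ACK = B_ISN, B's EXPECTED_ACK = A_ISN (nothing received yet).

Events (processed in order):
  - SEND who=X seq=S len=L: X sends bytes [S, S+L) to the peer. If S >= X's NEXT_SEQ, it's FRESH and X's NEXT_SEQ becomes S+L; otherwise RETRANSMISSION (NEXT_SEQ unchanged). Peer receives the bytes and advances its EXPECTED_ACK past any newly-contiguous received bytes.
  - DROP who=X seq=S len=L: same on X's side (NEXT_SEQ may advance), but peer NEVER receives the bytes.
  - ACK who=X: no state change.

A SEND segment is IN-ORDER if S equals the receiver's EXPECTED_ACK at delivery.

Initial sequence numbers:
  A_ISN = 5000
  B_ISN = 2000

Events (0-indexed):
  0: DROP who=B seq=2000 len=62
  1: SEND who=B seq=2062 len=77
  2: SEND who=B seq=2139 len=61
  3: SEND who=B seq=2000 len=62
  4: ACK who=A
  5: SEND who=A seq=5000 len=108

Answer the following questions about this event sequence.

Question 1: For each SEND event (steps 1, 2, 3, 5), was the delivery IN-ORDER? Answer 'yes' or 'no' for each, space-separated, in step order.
Step 1: SEND seq=2062 -> out-of-order
Step 2: SEND seq=2139 -> out-of-order
Step 3: SEND seq=2000 -> in-order
Step 5: SEND seq=5000 -> in-order

Answer: no no yes yes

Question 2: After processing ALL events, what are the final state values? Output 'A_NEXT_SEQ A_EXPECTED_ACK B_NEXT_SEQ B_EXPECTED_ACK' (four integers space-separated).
Answer: 5108 2200 2200 5108

Derivation:
After event 0: A_seq=5000 A_ack=2000 B_seq=2062 B_ack=5000
After event 1: A_seq=5000 A_ack=2000 B_seq=2139 B_ack=5000
After event 2: A_seq=5000 A_ack=2000 B_seq=2200 B_ack=5000
After event 3: A_seq=5000 A_ack=2200 B_seq=2200 B_ack=5000
After event 4: A_seq=5000 A_ack=2200 B_seq=2200 B_ack=5000
After event 5: A_seq=5108 A_ack=2200 B_seq=2200 B_ack=5108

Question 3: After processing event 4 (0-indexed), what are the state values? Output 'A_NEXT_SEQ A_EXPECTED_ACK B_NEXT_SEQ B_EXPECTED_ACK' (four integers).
After event 0: A_seq=5000 A_ack=2000 B_seq=2062 B_ack=5000
After event 1: A_seq=5000 A_ack=2000 B_seq=2139 B_ack=5000
After event 2: A_seq=5000 A_ack=2000 B_seq=2200 B_ack=5000
After event 3: A_seq=5000 A_ack=2200 B_seq=2200 B_ack=5000
After event 4: A_seq=5000 A_ack=2200 B_seq=2200 B_ack=5000

5000 2200 2200 5000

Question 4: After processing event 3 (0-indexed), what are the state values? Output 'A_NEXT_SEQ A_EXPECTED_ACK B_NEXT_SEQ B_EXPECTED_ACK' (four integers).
After event 0: A_seq=5000 A_ack=2000 B_seq=2062 B_ack=5000
After event 1: A_seq=5000 A_ack=2000 B_seq=2139 B_ack=5000
After event 2: A_seq=5000 A_ack=2000 B_seq=2200 B_ack=5000
After event 3: A_seq=5000 A_ack=2200 B_seq=2200 B_ack=5000

5000 2200 2200 5000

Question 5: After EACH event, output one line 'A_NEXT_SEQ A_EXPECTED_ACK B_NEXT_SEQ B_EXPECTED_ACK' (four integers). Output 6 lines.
5000 2000 2062 5000
5000 2000 2139 5000
5000 2000 2200 5000
5000 2200 2200 5000
5000 2200 2200 5000
5108 2200 2200 5108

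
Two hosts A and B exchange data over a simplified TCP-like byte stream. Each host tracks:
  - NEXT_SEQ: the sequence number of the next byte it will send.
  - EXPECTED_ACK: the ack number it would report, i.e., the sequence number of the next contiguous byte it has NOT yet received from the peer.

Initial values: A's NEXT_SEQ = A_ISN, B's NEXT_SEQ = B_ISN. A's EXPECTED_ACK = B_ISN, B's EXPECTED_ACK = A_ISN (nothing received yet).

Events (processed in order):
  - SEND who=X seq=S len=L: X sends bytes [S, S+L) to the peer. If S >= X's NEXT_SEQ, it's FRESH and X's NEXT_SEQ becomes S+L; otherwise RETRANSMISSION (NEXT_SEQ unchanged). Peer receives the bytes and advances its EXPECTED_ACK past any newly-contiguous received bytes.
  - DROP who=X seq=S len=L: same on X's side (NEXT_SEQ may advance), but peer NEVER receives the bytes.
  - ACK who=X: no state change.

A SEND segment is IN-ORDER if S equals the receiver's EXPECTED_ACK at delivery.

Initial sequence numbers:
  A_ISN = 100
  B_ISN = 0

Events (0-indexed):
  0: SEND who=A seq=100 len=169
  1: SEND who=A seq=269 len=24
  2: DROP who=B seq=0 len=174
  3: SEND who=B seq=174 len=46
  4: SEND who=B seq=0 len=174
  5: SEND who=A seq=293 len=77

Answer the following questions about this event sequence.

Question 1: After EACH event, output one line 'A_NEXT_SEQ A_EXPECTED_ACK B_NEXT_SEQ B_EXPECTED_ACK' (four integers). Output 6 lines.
269 0 0 269
293 0 0 293
293 0 174 293
293 0 220 293
293 220 220 293
370 220 220 370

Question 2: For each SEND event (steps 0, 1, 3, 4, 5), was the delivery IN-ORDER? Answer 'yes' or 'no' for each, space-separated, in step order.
Step 0: SEND seq=100 -> in-order
Step 1: SEND seq=269 -> in-order
Step 3: SEND seq=174 -> out-of-order
Step 4: SEND seq=0 -> in-order
Step 5: SEND seq=293 -> in-order

Answer: yes yes no yes yes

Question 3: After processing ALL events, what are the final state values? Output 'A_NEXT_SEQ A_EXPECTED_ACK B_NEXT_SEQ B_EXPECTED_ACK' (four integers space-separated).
After event 0: A_seq=269 A_ack=0 B_seq=0 B_ack=269
After event 1: A_seq=293 A_ack=0 B_seq=0 B_ack=293
After event 2: A_seq=293 A_ack=0 B_seq=174 B_ack=293
After event 3: A_seq=293 A_ack=0 B_seq=220 B_ack=293
After event 4: A_seq=293 A_ack=220 B_seq=220 B_ack=293
After event 5: A_seq=370 A_ack=220 B_seq=220 B_ack=370

Answer: 370 220 220 370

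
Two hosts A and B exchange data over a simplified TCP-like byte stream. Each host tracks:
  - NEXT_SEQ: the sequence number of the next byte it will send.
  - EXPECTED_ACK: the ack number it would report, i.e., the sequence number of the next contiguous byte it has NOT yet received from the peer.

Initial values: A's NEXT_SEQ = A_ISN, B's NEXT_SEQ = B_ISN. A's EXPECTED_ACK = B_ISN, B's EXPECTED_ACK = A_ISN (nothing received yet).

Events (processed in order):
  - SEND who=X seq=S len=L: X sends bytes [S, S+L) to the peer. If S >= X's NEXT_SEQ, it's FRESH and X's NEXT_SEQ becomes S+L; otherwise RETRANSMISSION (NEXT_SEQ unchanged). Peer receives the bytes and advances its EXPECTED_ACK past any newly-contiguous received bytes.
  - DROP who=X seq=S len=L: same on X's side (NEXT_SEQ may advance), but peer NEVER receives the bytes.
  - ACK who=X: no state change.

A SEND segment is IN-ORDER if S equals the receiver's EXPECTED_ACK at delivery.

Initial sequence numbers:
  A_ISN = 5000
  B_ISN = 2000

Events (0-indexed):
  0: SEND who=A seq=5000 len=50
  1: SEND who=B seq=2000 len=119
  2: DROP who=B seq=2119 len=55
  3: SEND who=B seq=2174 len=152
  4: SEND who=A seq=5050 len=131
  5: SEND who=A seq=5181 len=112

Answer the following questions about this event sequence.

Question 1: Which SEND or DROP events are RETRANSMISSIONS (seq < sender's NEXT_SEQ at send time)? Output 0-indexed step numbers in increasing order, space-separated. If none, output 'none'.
Answer: none

Derivation:
Step 0: SEND seq=5000 -> fresh
Step 1: SEND seq=2000 -> fresh
Step 2: DROP seq=2119 -> fresh
Step 3: SEND seq=2174 -> fresh
Step 4: SEND seq=5050 -> fresh
Step 5: SEND seq=5181 -> fresh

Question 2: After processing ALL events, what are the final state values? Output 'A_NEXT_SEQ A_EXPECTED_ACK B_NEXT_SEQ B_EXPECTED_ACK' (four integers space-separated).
After event 0: A_seq=5050 A_ack=2000 B_seq=2000 B_ack=5050
After event 1: A_seq=5050 A_ack=2119 B_seq=2119 B_ack=5050
After event 2: A_seq=5050 A_ack=2119 B_seq=2174 B_ack=5050
After event 3: A_seq=5050 A_ack=2119 B_seq=2326 B_ack=5050
After event 4: A_seq=5181 A_ack=2119 B_seq=2326 B_ack=5181
After event 5: A_seq=5293 A_ack=2119 B_seq=2326 B_ack=5293

Answer: 5293 2119 2326 5293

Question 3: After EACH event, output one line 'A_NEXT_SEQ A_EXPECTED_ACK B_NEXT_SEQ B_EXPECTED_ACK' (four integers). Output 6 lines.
5050 2000 2000 5050
5050 2119 2119 5050
5050 2119 2174 5050
5050 2119 2326 5050
5181 2119 2326 5181
5293 2119 2326 5293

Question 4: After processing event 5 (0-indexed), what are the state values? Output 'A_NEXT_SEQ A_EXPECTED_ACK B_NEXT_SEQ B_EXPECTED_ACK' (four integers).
After event 0: A_seq=5050 A_ack=2000 B_seq=2000 B_ack=5050
After event 1: A_seq=5050 A_ack=2119 B_seq=2119 B_ack=5050
After event 2: A_seq=5050 A_ack=2119 B_seq=2174 B_ack=5050
After event 3: A_seq=5050 A_ack=2119 B_seq=2326 B_ack=5050
After event 4: A_seq=5181 A_ack=2119 B_seq=2326 B_ack=5181
After event 5: A_seq=5293 A_ack=2119 B_seq=2326 B_ack=5293

5293 2119 2326 5293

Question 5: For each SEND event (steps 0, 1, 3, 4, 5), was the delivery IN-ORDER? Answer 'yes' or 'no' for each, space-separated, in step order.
Step 0: SEND seq=5000 -> in-order
Step 1: SEND seq=2000 -> in-order
Step 3: SEND seq=2174 -> out-of-order
Step 4: SEND seq=5050 -> in-order
Step 5: SEND seq=5181 -> in-order

Answer: yes yes no yes yes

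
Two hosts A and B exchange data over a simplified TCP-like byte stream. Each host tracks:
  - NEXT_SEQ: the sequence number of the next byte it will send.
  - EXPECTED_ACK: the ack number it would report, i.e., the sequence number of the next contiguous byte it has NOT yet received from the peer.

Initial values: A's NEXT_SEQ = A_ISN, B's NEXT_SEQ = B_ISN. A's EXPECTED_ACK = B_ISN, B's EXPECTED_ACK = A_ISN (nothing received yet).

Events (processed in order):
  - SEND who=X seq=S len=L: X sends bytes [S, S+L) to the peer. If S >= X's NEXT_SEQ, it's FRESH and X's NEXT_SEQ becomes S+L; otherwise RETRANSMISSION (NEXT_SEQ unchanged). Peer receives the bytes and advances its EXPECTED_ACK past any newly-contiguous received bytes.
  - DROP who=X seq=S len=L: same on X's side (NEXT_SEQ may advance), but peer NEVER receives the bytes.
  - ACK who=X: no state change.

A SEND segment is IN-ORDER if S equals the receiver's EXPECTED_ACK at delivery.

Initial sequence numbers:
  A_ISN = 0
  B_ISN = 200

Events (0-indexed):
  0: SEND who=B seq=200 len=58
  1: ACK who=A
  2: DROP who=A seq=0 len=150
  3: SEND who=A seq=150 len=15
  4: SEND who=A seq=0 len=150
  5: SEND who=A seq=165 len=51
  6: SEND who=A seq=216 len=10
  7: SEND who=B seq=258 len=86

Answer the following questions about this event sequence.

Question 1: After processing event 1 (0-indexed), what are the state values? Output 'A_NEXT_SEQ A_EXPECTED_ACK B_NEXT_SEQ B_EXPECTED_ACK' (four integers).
After event 0: A_seq=0 A_ack=258 B_seq=258 B_ack=0
After event 1: A_seq=0 A_ack=258 B_seq=258 B_ack=0

0 258 258 0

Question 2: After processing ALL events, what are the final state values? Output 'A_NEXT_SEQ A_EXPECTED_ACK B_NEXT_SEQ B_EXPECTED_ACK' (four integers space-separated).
Answer: 226 344 344 226

Derivation:
After event 0: A_seq=0 A_ack=258 B_seq=258 B_ack=0
After event 1: A_seq=0 A_ack=258 B_seq=258 B_ack=0
After event 2: A_seq=150 A_ack=258 B_seq=258 B_ack=0
After event 3: A_seq=165 A_ack=258 B_seq=258 B_ack=0
After event 4: A_seq=165 A_ack=258 B_seq=258 B_ack=165
After event 5: A_seq=216 A_ack=258 B_seq=258 B_ack=216
After event 6: A_seq=226 A_ack=258 B_seq=258 B_ack=226
After event 7: A_seq=226 A_ack=344 B_seq=344 B_ack=226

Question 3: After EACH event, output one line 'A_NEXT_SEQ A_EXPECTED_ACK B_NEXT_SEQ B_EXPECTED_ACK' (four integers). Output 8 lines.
0 258 258 0
0 258 258 0
150 258 258 0
165 258 258 0
165 258 258 165
216 258 258 216
226 258 258 226
226 344 344 226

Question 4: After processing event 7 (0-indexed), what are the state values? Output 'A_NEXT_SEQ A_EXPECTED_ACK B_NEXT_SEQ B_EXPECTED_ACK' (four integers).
After event 0: A_seq=0 A_ack=258 B_seq=258 B_ack=0
After event 1: A_seq=0 A_ack=258 B_seq=258 B_ack=0
After event 2: A_seq=150 A_ack=258 B_seq=258 B_ack=0
After event 3: A_seq=165 A_ack=258 B_seq=258 B_ack=0
After event 4: A_seq=165 A_ack=258 B_seq=258 B_ack=165
After event 5: A_seq=216 A_ack=258 B_seq=258 B_ack=216
After event 6: A_seq=226 A_ack=258 B_seq=258 B_ack=226
After event 7: A_seq=226 A_ack=344 B_seq=344 B_ack=226

226 344 344 226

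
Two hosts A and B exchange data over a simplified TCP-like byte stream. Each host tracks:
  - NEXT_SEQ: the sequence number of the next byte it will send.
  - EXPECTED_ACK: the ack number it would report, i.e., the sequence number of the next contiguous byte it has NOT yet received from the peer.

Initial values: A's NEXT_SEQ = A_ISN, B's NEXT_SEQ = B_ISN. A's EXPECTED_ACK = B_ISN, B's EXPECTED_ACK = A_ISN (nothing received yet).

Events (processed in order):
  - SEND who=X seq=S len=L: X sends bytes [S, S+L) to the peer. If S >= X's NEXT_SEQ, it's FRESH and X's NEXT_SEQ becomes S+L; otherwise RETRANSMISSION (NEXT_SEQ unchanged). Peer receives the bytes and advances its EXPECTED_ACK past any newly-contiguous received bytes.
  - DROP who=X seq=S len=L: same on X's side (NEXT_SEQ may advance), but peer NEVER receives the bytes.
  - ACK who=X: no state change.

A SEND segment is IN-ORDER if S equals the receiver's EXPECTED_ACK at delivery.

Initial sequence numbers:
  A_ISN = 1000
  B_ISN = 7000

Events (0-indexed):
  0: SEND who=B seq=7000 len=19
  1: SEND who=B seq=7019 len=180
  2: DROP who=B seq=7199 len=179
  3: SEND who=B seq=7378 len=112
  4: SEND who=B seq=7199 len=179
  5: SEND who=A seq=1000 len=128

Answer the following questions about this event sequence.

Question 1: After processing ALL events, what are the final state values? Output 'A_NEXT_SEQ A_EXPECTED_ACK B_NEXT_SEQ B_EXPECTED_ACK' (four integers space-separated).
After event 0: A_seq=1000 A_ack=7019 B_seq=7019 B_ack=1000
After event 1: A_seq=1000 A_ack=7199 B_seq=7199 B_ack=1000
After event 2: A_seq=1000 A_ack=7199 B_seq=7378 B_ack=1000
After event 3: A_seq=1000 A_ack=7199 B_seq=7490 B_ack=1000
After event 4: A_seq=1000 A_ack=7490 B_seq=7490 B_ack=1000
After event 5: A_seq=1128 A_ack=7490 B_seq=7490 B_ack=1128

Answer: 1128 7490 7490 1128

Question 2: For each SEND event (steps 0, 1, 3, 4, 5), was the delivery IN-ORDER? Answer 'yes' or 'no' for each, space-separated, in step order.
Step 0: SEND seq=7000 -> in-order
Step 1: SEND seq=7019 -> in-order
Step 3: SEND seq=7378 -> out-of-order
Step 4: SEND seq=7199 -> in-order
Step 5: SEND seq=1000 -> in-order

Answer: yes yes no yes yes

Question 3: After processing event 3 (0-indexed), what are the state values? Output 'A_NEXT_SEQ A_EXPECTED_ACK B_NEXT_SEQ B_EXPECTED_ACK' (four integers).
After event 0: A_seq=1000 A_ack=7019 B_seq=7019 B_ack=1000
After event 1: A_seq=1000 A_ack=7199 B_seq=7199 B_ack=1000
After event 2: A_seq=1000 A_ack=7199 B_seq=7378 B_ack=1000
After event 3: A_seq=1000 A_ack=7199 B_seq=7490 B_ack=1000

1000 7199 7490 1000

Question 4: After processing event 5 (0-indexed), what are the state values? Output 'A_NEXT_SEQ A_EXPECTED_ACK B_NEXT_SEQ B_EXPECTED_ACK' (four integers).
After event 0: A_seq=1000 A_ack=7019 B_seq=7019 B_ack=1000
After event 1: A_seq=1000 A_ack=7199 B_seq=7199 B_ack=1000
After event 2: A_seq=1000 A_ack=7199 B_seq=7378 B_ack=1000
After event 3: A_seq=1000 A_ack=7199 B_seq=7490 B_ack=1000
After event 4: A_seq=1000 A_ack=7490 B_seq=7490 B_ack=1000
After event 5: A_seq=1128 A_ack=7490 B_seq=7490 B_ack=1128

1128 7490 7490 1128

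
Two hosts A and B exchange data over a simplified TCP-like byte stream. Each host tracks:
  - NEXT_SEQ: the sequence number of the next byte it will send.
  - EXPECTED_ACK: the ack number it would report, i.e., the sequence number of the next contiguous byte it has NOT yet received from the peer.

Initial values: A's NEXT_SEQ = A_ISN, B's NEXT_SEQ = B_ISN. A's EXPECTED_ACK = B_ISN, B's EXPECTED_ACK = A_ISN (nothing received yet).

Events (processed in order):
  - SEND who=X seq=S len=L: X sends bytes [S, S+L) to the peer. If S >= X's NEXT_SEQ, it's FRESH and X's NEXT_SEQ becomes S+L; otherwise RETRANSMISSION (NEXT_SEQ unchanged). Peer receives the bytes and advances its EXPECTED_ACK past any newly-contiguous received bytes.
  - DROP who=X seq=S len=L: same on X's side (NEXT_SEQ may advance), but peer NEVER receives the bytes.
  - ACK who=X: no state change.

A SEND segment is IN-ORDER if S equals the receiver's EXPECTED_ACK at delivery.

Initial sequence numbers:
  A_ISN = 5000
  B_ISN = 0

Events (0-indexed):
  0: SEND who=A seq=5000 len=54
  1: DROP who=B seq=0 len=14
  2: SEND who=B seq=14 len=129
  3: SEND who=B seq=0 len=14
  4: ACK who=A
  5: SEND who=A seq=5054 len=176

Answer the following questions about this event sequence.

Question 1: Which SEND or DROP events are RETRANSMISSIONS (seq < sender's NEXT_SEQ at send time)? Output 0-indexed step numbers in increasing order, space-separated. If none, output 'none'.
Step 0: SEND seq=5000 -> fresh
Step 1: DROP seq=0 -> fresh
Step 2: SEND seq=14 -> fresh
Step 3: SEND seq=0 -> retransmit
Step 5: SEND seq=5054 -> fresh

Answer: 3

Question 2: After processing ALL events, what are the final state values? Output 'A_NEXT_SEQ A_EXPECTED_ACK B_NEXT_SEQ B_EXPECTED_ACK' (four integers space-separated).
After event 0: A_seq=5054 A_ack=0 B_seq=0 B_ack=5054
After event 1: A_seq=5054 A_ack=0 B_seq=14 B_ack=5054
After event 2: A_seq=5054 A_ack=0 B_seq=143 B_ack=5054
After event 3: A_seq=5054 A_ack=143 B_seq=143 B_ack=5054
After event 4: A_seq=5054 A_ack=143 B_seq=143 B_ack=5054
After event 5: A_seq=5230 A_ack=143 B_seq=143 B_ack=5230

Answer: 5230 143 143 5230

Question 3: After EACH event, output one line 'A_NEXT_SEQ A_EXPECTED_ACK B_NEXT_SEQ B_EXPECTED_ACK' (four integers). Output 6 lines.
5054 0 0 5054
5054 0 14 5054
5054 0 143 5054
5054 143 143 5054
5054 143 143 5054
5230 143 143 5230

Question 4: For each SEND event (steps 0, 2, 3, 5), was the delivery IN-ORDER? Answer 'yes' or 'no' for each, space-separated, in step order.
Step 0: SEND seq=5000 -> in-order
Step 2: SEND seq=14 -> out-of-order
Step 3: SEND seq=0 -> in-order
Step 5: SEND seq=5054 -> in-order

Answer: yes no yes yes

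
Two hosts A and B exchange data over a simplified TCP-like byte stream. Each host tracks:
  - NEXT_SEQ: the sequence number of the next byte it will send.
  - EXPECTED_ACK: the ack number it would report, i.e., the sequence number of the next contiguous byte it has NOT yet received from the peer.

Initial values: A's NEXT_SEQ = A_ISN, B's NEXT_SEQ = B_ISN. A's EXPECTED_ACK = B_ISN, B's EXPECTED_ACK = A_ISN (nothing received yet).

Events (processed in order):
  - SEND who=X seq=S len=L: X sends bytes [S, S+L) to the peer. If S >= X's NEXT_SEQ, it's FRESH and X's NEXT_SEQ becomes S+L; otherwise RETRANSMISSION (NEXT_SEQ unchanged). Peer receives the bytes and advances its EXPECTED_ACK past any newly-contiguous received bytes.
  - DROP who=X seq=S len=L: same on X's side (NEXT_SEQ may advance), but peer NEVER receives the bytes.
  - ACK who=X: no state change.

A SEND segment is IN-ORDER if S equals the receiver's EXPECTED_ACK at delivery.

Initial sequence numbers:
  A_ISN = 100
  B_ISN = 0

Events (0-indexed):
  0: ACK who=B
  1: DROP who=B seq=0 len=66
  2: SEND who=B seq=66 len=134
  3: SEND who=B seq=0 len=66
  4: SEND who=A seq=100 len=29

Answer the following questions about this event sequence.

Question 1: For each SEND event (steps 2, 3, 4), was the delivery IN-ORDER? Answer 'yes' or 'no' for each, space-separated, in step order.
Answer: no yes yes

Derivation:
Step 2: SEND seq=66 -> out-of-order
Step 3: SEND seq=0 -> in-order
Step 4: SEND seq=100 -> in-order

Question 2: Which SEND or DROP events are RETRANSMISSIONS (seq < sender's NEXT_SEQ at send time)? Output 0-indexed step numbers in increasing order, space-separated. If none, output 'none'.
Step 1: DROP seq=0 -> fresh
Step 2: SEND seq=66 -> fresh
Step 3: SEND seq=0 -> retransmit
Step 4: SEND seq=100 -> fresh

Answer: 3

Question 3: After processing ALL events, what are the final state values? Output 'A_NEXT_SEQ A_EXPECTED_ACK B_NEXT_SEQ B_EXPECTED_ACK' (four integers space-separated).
Answer: 129 200 200 129

Derivation:
After event 0: A_seq=100 A_ack=0 B_seq=0 B_ack=100
After event 1: A_seq=100 A_ack=0 B_seq=66 B_ack=100
After event 2: A_seq=100 A_ack=0 B_seq=200 B_ack=100
After event 3: A_seq=100 A_ack=200 B_seq=200 B_ack=100
After event 4: A_seq=129 A_ack=200 B_seq=200 B_ack=129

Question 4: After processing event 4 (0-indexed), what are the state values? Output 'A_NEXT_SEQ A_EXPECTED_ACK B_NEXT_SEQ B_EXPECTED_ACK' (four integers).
After event 0: A_seq=100 A_ack=0 B_seq=0 B_ack=100
After event 1: A_seq=100 A_ack=0 B_seq=66 B_ack=100
After event 2: A_seq=100 A_ack=0 B_seq=200 B_ack=100
After event 3: A_seq=100 A_ack=200 B_seq=200 B_ack=100
After event 4: A_seq=129 A_ack=200 B_seq=200 B_ack=129

129 200 200 129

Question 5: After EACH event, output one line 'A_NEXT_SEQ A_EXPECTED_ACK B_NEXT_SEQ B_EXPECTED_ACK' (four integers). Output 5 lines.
100 0 0 100
100 0 66 100
100 0 200 100
100 200 200 100
129 200 200 129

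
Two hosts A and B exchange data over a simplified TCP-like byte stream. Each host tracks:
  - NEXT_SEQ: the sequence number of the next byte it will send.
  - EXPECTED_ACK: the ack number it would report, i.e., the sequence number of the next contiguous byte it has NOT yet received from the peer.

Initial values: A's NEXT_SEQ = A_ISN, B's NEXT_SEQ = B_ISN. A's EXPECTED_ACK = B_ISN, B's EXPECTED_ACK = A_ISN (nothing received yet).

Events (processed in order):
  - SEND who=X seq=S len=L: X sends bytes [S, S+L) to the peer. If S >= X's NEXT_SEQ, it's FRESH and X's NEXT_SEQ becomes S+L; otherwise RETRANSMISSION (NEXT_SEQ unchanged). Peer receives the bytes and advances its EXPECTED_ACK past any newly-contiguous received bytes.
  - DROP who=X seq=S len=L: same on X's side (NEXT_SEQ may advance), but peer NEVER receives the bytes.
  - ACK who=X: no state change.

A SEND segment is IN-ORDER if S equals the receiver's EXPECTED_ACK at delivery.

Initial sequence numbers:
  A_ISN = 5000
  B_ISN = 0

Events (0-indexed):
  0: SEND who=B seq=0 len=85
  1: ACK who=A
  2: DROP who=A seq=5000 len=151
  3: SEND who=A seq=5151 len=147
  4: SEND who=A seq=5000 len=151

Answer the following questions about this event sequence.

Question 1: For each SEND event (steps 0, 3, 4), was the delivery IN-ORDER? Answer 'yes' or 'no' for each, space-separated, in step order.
Step 0: SEND seq=0 -> in-order
Step 3: SEND seq=5151 -> out-of-order
Step 4: SEND seq=5000 -> in-order

Answer: yes no yes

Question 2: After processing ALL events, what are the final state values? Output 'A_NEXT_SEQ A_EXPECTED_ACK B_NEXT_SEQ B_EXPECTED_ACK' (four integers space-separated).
After event 0: A_seq=5000 A_ack=85 B_seq=85 B_ack=5000
After event 1: A_seq=5000 A_ack=85 B_seq=85 B_ack=5000
After event 2: A_seq=5151 A_ack=85 B_seq=85 B_ack=5000
After event 3: A_seq=5298 A_ack=85 B_seq=85 B_ack=5000
After event 4: A_seq=5298 A_ack=85 B_seq=85 B_ack=5298

Answer: 5298 85 85 5298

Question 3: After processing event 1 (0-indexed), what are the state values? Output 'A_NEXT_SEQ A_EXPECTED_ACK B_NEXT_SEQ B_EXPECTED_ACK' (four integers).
After event 0: A_seq=5000 A_ack=85 B_seq=85 B_ack=5000
After event 1: A_seq=5000 A_ack=85 B_seq=85 B_ack=5000

5000 85 85 5000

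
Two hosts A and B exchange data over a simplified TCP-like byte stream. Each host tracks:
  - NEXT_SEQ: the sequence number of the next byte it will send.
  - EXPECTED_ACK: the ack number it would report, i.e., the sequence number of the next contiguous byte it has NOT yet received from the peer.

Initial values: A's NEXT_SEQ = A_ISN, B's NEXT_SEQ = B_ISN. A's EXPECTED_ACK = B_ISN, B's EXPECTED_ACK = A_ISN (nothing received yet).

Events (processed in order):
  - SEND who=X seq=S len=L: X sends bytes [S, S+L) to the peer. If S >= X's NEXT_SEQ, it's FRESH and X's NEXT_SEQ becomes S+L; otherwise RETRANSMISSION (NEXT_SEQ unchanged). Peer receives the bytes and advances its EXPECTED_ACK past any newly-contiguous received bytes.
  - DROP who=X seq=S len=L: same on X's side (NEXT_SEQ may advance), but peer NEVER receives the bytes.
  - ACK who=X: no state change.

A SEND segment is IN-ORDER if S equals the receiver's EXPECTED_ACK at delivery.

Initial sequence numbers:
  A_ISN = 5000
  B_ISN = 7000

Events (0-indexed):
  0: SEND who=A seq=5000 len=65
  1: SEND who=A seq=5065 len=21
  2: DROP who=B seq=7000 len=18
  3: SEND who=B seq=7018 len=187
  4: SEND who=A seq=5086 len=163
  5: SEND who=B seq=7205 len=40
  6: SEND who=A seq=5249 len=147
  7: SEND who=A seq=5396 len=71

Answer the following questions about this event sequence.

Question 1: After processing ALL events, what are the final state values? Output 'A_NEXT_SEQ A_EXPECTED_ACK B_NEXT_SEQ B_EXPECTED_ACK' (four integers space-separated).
Answer: 5467 7000 7245 5467

Derivation:
After event 0: A_seq=5065 A_ack=7000 B_seq=7000 B_ack=5065
After event 1: A_seq=5086 A_ack=7000 B_seq=7000 B_ack=5086
After event 2: A_seq=5086 A_ack=7000 B_seq=7018 B_ack=5086
After event 3: A_seq=5086 A_ack=7000 B_seq=7205 B_ack=5086
After event 4: A_seq=5249 A_ack=7000 B_seq=7205 B_ack=5249
After event 5: A_seq=5249 A_ack=7000 B_seq=7245 B_ack=5249
After event 6: A_seq=5396 A_ack=7000 B_seq=7245 B_ack=5396
After event 7: A_seq=5467 A_ack=7000 B_seq=7245 B_ack=5467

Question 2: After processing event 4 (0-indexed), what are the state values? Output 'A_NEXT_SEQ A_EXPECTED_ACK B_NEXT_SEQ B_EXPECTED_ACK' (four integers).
After event 0: A_seq=5065 A_ack=7000 B_seq=7000 B_ack=5065
After event 1: A_seq=5086 A_ack=7000 B_seq=7000 B_ack=5086
After event 2: A_seq=5086 A_ack=7000 B_seq=7018 B_ack=5086
After event 3: A_seq=5086 A_ack=7000 B_seq=7205 B_ack=5086
After event 4: A_seq=5249 A_ack=7000 B_seq=7205 B_ack=5249

5249 7000 7205 5249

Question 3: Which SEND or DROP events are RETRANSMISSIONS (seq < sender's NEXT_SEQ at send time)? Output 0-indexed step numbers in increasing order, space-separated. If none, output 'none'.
Step 0: SEND seq=5000 -> fresh
Step 1: SEND seq=5065 -> fresh
Step 2: DROP seq=7000 -> fresh
Step 3: SEND seq=7018 -> fresh
Step 4: SEND seq=5086 -> fresh
Step 5: SEND seq=7205 -> fresh
Step 6: SEND seq=5249 -> fresh
Step 7: SEND seq=5396 -> fresh

Answer: none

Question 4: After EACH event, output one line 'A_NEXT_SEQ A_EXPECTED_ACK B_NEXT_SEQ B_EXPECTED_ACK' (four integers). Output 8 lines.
5065 7000 7000 5065
5086 7000 7000 5086
5086 7000 7018 5086
5086 7000 7205 5086
5249 7000 7205 5249
5249 7000 7245 5249
5396 7000 7245 5396
5467 7000 7245 5467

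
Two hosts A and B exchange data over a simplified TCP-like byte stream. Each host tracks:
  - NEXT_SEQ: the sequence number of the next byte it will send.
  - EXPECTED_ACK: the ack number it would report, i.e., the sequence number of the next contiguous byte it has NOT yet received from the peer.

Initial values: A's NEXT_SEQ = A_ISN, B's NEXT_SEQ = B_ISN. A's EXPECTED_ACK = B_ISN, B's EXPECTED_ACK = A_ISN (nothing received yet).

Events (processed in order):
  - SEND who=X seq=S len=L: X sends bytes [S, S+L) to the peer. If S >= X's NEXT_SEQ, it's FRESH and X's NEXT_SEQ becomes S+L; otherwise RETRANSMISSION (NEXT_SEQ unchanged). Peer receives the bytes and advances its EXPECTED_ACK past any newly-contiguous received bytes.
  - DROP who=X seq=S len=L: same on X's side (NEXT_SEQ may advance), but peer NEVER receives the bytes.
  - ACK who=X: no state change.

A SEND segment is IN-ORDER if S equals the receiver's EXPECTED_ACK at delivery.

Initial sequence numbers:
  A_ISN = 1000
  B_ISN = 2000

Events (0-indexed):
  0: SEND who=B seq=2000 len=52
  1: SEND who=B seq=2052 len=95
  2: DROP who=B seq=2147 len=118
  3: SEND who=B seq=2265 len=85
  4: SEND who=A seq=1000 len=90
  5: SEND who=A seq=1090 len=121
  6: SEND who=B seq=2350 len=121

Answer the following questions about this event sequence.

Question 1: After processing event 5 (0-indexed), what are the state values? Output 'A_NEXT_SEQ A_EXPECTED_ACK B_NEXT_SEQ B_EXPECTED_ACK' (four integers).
After event 0: A_seq=1000 A_ack=2052 B_seq=2052 B_ack=1000
After event 1: A_seq=1000 A_ack=2147 B_seq=2147 B_ack=1000
After event 2: A_seq=1000 A_ack=2147 B_seq=2265 B_ack=1000
After event 3: A_seq=1000 A_ack=2147 B_seq=2350 B_ack=1000
After event 4: A_seq=1090 A_ack=2147 B_seq=2350 B_ack=1090
After event 5: A_seq=1211 A_ack=2147 B_seq=2350 B_ack=1211

1211 2147 2350 1211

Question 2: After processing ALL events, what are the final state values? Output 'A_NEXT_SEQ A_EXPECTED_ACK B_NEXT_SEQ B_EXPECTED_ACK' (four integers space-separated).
Answer: 1211 2147 2471 1211

Derivation:
After event 0: A_seq=1000 A_ack=2052 B_seq=2052 B_ack=1000
After event 1: A_seq=1000 A_ack=2147 B_seq=2147 B_ack=1000
After event 2: A_seq=1000 A_ack=2147 B_seq=2265 B_ack=1000
After event 3: A_seq=1000 A_ack=2147 B_seq=2350 B_ack=1000
After event 4: A_seq=1090 A_ack=2147 B_seq=2350 B_ack=1090
After event 5: A_seq=1211 A_ack=2147 B_seq=2350 B_ack=1211
After event 6: A_seq=1211 A_ack=2147 B_seq=2471 B_ack=1211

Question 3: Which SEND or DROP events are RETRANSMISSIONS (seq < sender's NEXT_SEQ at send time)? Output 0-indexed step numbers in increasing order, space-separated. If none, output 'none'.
Answer: none

Derivation:
Step 0: SEND seq=2000 -> fresh
Step 1: SEND seq=2052 -> fresh
Step 2: DROP seq=2147 -> fresh
Step 3: SEND seq=2265 -> fresh
Step 4: SEND seq=1000 -> fresh
Step 5: SEND seq=1090 -> fresh
Step 6: SEND seq=2350 -> fresh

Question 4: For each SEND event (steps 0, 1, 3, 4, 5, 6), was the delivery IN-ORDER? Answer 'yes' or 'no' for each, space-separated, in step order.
Answer: yes yes no yes yes no

Derivation:
Step 0: SEND seq=2000 -> in-order
Step 1: SEND seq=2052 -> in-order
Step 3: SEND seq=2265 -> out-of-order
Step 4: SEND seq=1000 -> in-order
Step 5: SEND seq=1090 -> in-order
Step 6: SEND seq=2350 -> out-of-order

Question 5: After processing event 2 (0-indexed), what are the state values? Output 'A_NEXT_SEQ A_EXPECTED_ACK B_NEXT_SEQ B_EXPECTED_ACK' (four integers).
After event 0: A_seq=1000 A_ack=2052 B_seq=2052 B_ack=1000
After event 1: A_seq=1000 A_ack=2147 B_seq=2147 B_ack=1000
After event 2: A_seq=1000 A_ack=2147 B_seq=2265 B_ack=1000

1000 2147 2265 1000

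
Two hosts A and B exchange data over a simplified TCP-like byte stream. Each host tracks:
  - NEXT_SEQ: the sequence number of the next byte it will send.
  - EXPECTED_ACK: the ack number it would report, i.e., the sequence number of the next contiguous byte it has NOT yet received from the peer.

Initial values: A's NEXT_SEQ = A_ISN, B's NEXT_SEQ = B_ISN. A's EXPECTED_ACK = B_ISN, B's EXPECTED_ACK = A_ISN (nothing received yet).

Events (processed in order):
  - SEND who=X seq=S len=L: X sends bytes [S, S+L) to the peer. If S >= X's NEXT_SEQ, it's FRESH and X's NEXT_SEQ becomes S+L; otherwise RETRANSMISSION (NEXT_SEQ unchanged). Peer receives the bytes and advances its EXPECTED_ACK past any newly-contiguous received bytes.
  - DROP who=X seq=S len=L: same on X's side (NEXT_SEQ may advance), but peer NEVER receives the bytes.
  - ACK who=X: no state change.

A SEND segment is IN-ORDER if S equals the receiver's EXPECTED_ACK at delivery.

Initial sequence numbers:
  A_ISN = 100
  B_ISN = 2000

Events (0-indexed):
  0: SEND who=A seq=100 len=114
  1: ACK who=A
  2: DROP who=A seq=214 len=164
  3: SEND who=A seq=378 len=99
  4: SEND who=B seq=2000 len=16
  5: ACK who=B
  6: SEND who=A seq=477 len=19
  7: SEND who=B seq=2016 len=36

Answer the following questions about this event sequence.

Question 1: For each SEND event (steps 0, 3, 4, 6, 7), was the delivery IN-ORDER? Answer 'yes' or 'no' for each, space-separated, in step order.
Answer: yes no yes no yes

Derivation:
Step 0: SEND seq=100 -> in-order
Step 3: SEND seq=378 -> out-of-order
Step 4: SEND seq=2000 -> in-order
Step 6: SEND seq=477 -> out-of-order
Step 7: SEND seq=2016 -> in-order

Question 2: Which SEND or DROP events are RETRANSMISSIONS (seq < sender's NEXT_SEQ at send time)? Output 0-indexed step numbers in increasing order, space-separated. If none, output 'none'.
Answer: none

Derivation:
Step 0: SEND seq=100 -> fresh
Step 2: DROP seq=214 -> fresh
Step 3: SEND seq=378 -> fresh
Step 4: SEND seq=2000 -> fresh
Step 6: SEND seq=477 -> fresh
Step 7: SEND seq=2016 -> fresh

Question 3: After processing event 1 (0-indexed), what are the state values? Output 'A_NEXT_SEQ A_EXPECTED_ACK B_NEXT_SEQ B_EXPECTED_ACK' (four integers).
After event 0: A_seq=214 A_ack=2000 B_seq=2000 B_ack=214
After event 1: A_seq=214 A_ack=2000 B_seq=2000 B_ack=214

214 2000 2000 214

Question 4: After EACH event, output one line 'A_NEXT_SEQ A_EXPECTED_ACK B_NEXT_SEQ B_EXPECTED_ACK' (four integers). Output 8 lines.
214 2000 2000 214
214 2000 2000 214
378 2000 2000 214
477 2000 2000 214
477 2016 2016 214
477 2016 2016 214
496 2016 2016 214
496 2052 2052 214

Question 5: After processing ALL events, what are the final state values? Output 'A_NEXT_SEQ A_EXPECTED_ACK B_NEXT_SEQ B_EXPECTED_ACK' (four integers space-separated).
After event 0: A_seq=214 A_ack=2000 B_seq=2000 B_ack=214
After event 1: A_seq=214 A_ack=2000 B_seq=2000 B_ack=214
After event 2: A_seq=378 A_ack=2000 B_seq=2000 B_ack=214
After event 3: A_seq=477 A_ack=2000 B_seq=2000 B_ack=214
After event 4: A_seq=477 A_ack=2016 B_seq=2016 B_ack=214
After event 5: A_seq=477 A_ack=2016 B_seq=2016 B_ack=214
After event 6: A_seq=496 A_ack=2016 B_seq=2016 B_ack=214
After event 7: A_seq=496 A_ack=2052 B_seq=2052 B_ack=214

Answer: 496 2052 2052 214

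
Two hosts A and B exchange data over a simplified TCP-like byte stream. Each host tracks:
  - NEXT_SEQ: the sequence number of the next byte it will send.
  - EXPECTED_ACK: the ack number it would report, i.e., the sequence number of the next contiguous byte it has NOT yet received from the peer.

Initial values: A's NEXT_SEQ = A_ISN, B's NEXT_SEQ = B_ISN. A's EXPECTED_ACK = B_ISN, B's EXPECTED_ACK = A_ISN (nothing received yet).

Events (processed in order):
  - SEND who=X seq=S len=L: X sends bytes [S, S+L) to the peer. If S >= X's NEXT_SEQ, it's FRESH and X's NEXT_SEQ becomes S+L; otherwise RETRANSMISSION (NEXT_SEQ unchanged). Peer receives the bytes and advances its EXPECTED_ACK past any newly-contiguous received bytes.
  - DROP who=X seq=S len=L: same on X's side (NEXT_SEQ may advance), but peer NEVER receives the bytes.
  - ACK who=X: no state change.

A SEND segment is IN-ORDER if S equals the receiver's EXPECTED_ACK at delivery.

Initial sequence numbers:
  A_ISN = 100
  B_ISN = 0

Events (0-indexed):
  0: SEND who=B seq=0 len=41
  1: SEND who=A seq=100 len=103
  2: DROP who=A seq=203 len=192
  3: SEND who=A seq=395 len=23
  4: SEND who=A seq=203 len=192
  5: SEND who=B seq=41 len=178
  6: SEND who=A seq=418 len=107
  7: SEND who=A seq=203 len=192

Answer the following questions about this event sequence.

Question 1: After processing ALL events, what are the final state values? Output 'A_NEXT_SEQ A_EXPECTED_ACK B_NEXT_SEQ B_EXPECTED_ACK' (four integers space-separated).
Answer: 525 219 219 525

Derivation:
After event 0: A_seq=100 A_ack=41 B_seq=41 B_ack=100
After event 1: A_seq=203 A_ack=41 B_seq=41 B_ack=203
After event 2: A_seq=395 A_ack=41 B_seq=41 B_ack=203
After event 3: A_seq=418 A_ack=41 B_seq=41 B_ack=203
After event 4: A_seq=418 A_ack=41 B_seq=41 B_ack=418
After event 5: A_seq=418 A_ack=219 B_seq=219 B_ack=418
After event 6: A_seq=525 A_ack=219 B_seq=219 B_ack=525
After event 7: A_seq=525 A_ack=219 B_seq=219 B_ack=525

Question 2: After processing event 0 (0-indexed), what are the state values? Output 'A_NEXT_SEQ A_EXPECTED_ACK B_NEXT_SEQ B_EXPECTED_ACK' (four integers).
After event 0: A_seq=100 A_ack=41 B_seq=41 B_ack=100

100 41 41 100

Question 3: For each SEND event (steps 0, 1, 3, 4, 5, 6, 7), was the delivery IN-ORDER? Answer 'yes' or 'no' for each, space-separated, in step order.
Step 0: SEND seq=0 -> in-order
Step 1: SEND seq=100 -> in-order
Step 3: SEND seq=395 -> out-of-order
Step 4: SEND seq=203 -> in-order
Step 5: SEND seq=41 -> in-order
Step 6: SEND seq=418 -> in-order
Step 7: SEND seq=203 -> out-of-order

Answer: yes yes no yes yes yes no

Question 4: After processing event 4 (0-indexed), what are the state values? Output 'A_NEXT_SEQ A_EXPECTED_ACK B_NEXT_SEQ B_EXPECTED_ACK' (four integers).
After event 0: A_seq=100 A_ack=41 B_seq=41 B_ack=100
After event 1: A_seq=203 A_ack=41 B_seq=41 B_ack=203
After event 2: A_seq=395 A_ack=41 B_seq=41 B_ack=203
After event 3: A_seq=418 A_ack=41 B_seq=41 B_ack=203
After event 4: A_seq=418 A_ack=41 B_seq=41 B_ack=418

418 41 41 418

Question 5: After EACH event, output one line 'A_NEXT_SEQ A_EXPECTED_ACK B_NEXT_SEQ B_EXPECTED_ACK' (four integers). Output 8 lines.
100 41 41 100
203 41 41 203
395 41 41 203
418 41 41 203
418 41 41 418
418 219 219 418
525 219 219 525
525 219 219 525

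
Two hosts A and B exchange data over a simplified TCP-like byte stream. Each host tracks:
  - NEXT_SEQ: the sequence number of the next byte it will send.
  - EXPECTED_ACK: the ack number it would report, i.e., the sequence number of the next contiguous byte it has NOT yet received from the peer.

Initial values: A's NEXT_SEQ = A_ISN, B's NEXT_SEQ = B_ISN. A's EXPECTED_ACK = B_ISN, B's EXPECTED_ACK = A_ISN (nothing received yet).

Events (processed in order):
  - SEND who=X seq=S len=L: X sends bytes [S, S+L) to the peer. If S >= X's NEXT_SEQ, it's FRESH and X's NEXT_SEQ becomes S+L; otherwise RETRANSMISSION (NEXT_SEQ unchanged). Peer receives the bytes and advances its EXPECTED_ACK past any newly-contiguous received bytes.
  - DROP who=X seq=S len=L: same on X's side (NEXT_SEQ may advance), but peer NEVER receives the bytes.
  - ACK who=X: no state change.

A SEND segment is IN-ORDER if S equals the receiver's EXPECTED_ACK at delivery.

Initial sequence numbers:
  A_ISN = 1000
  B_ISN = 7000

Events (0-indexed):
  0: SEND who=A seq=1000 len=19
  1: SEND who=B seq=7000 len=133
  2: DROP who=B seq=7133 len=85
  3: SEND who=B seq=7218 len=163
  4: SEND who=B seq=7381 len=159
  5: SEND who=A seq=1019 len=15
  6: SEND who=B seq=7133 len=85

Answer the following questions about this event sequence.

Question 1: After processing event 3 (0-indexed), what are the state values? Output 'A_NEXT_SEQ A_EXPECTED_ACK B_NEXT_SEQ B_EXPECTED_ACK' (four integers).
After event 0: A_seq=1019 A_ack=7000 B_seq=7000 B_ack=1019
After event 1: A_seq=1019 A_ack=7133 B_seq=7133 B_ack=1019
After event 2: A_seq=1019 A_ack=7133 B_seq=7218 B_ack=1019
After event 3: A_seq=1019 A_ack=7133 B_seq=7381 B_ack=1019

1019 7133 7381 1019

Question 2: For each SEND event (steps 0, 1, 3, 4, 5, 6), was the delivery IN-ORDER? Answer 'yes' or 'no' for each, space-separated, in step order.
Answer: yes yes no no yes yes

Derivation:
Step 0: SEND seq=1000 -> in-order
Step 1: SEND seq=7000 -> in-order
Step 3: SEND seq=7218 -> out-of-order
Step 4: SEND seq=7381 -> out-of-order
Step 5: SEND seq=1019 -> in-order
Step 6: SEND seq=7133 -> in-order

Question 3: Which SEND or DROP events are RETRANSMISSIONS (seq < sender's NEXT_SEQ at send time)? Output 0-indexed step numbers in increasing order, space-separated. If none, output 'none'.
Answer: 6

Derivation:
Step 0: SEND seq=1000 -> fresh
Step 1: SEND seq=7000 -> fresh
Step 2: DROP seq=7133 -> fresh
Step 3: SEND seq=7218 -> fresh
Step 4: SEND seq=7381 -> fresh
Step 5: SEND seq=1019 -> fresh
Step 6: SEND seq=7133 -> retransmit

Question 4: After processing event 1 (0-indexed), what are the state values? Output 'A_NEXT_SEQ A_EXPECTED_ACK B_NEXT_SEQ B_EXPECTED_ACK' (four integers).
After event 0: A_seq=1019 A_ack=7000 B_seq=7000 B_ack=1019
After event 1: A_seq=1019 A_ack=7133 B_seq=7133 B_ack=1019

1019 7133 7133 1019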